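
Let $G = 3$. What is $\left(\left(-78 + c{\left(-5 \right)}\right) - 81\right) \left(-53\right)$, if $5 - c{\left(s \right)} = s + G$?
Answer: $8056$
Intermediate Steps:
$c{\left(s \right)} = 2 - s$ ($c{\left(s \right)} = 5 - \left(s + 3\right) = 5 - \left(3 + s\right) = 2 - s$)
$\left(\left(-78 + c{\left(-5 \right)}\right) - 81\right) \left(-53\right) = \left(\left(-78 + \left(2 - -5\right)\right) - 81\right) \left(-53\right) = \left(\left(-78 + \left(2 + 5\right)\right) - 81\right) \left(-53\right) = \left(\left(-78 + 7\right) - 81\right) \left(-53\right) = \left(-71 - 81\right) \left(-53\right) = \left(-152\right) \left(-53\right) = 8056$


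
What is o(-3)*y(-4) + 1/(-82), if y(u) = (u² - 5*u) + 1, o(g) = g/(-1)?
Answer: 9101/82 ≈ 110.99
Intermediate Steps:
o(g) = -g (o(g) = g*(-1) = -g)
y(u) = 1 + u² - 5*u
o(-3)*y(-4) + 1/(-82) = (-1*(-3))*(1 + (-4)² - 5*(-4)) + 1/(-82) = 3*(1 + 16 + 20) - 1/82 = 3*37 - 1/82 = 111 - 1/82 = 9101/82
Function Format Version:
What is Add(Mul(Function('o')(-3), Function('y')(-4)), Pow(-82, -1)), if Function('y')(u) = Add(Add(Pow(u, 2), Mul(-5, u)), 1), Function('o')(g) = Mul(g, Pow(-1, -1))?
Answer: Rational(9101, 82) ≈ 110.99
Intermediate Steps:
Function('o')(g) = Mul(-1, g) (Function('o')(g) = Mul(g, -1) = Mul(-1, g))
Function('y')(u) = Add(1, Pow(u, 2), Mul(-5, u))
Add(Mul(Function('o')(-3), Function('y')(-4)), Pow(-82, -1)) = Add(Mul(Mul(-1, -3), Add(1, Pow(-4, 2), Mul(-5, -4))), Pow(-82, -1)) = Add(Mul(3, Add(1, 16, 20)), Rational(-1, 82)) = Add(Mul(3, 37), Rational(-1, 82)) = Add(111, Rational(-1, 82)) = Rational(9101, 82)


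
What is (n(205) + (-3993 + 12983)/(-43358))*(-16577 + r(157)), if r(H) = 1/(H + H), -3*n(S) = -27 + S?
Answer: 6718750513473/6807206 ≈ 9.8701e+5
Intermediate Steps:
n(S) = 9 - S/3 (n(S) = -(-27 + S)/3 = 9 - S/3)
r(H) = 1/(2*H)
(n(205) + (-3993 + 12983)/(-43358))*(-16577 + r(157)) = ((9 - ⅓*205) + (-3993 + 12983)/(-43358))*(-16577 + (½)/157) = ((9 - 205/3) + 8990*(-1/43358))*(-16577 + (½)*(1/157)) = (-178/3 - 4495/21679)*(-16577 + 1/314) = -3872347/65037*(-5205177/314) = 6718750513473/6807206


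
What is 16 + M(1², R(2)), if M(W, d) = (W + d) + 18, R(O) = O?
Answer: 37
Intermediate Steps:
M(W, d) = 18 + W + d
16 + M(1², R(2)) = 16 + (18 + 1² + 2) = 16 + (18 + 1 + 2) = 16 + 21 = 37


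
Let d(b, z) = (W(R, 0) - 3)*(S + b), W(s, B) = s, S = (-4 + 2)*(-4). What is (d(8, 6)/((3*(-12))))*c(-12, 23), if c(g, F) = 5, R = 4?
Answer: -20/9 ≈ -2.2222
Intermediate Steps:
S = 8 (S = -2*(-4) = 8)
d(b, z) = 8 + b (d(b, z) = (4 - 3)*(8 + b) = 1*(8 + b) = 8 + b)
(d(8, 6)/((3*(-12))))*c(-12, 23) = ((8 + 8)/((3*(-12))))*5 = (16/(-36))*5 = (16*(-1/36))*5 = -4/9*5 = -20/9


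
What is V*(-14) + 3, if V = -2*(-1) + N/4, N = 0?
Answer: -25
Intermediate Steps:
V = 2 (V = -2*(-1) + 0/4 = 2 + 0*(¼) = 2 + 0 = 2)
V*(-14) + 3 = 2*(-14) + 3 = -28 + 3 = -25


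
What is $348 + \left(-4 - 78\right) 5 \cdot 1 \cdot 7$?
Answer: $-2522$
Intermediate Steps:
$348 + \left(-4 - 78\right) 5 \cdot 1 \cdot 7 = 348 + \left(-4 - 78\right) 5 \cdot 7 = 348 - 2870 = -2522$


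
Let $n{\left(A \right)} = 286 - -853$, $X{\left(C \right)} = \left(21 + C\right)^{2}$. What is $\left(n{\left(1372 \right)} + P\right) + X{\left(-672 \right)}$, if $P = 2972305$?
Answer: $3397245$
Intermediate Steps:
$n{\left(A \right)} = 1139$ ($n{\left(A \right)} = 286 + 853 = 1139$)
$\left(n{\left(1372 \right)} + P\right) + X{\left(-672 \right)} = \left(1139 + 2972305\right) + \left(21 - 672\right)^{2} = 2973444 + \left(-651\right)^{2} = 2973444 + 423801 = 3397245$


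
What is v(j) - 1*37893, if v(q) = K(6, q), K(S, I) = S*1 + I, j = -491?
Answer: -38378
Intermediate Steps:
K(S, I) = I + S (K(S, I) = S + I = I + S)
v(q) = 6 + q (v(q) = q + 6 = 6 + q)
v(j) - 1*37893 = (6 - 491) - 1*37893 = -485 - 37893 = -38378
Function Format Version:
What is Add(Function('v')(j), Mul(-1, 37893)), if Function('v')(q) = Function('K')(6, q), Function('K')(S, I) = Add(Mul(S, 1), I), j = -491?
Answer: -38378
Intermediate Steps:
Function('K')(S, I) = Add(I, S) (Function('K')(S, I) = Add(S, I) = Add(I, S))
Function('v')(q) = Add(6, q) (Function('v')(q) = Add(q, 6) = Add(6, q))
Add(Function('v')(j), Mul(-1, 37893)) = Add(Add(6, -491), Mul(-1, 37893)) = Add(-485, -37893) = -38378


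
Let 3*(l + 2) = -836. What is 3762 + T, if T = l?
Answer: 10444/3 ≈ 3481.3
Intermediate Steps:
l = -842/3 (l = -2 + (⅓)*(-836) = -2 - 836/3 = -842/3 ≈ -280.67)
T = -842/3 ≈ -280.67
3762 + T = 3762 - 842/3 = 10444/3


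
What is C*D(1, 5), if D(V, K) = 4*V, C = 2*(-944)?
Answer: -7552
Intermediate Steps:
C = -1888
C*D(1, 5) = -7552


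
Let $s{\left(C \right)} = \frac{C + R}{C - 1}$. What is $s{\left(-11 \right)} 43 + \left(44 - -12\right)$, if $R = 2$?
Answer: $\frac{353}{4} \approx 88.25$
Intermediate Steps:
$s{\left(C \right)} = \frac{2 + C}{-1 + C}$ ($s{\left(C \right)} = \frac{C + 2}{C - 1} = \frac{2 + C}{-1 + C}$)
$s{\left(-11 \right)} 43 + \left(44 - -12\right) = \frac{2 - 11}{-1 - 11} \cdot 43 + \left(44 - -12\right) = \frac{1}{-12} \left(-9\right) 43 + \left(44 + 12\right) = \left(- \frac{1}{12}\right) \left(-9\right) 43 + 56 = \frac{3}{4} \cdot 43 + 56 = \frac{129}{4} + 56 = \frac{353}{4}$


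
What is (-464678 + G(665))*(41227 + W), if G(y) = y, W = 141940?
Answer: -84991869171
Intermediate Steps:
(-464678 + G(665))*(41227 + W) = (-464678 + 665)*(41227 + 141940) = -464013*183167 = -84991869171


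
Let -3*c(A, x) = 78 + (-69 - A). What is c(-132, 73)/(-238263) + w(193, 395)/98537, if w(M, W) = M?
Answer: 50615998/23477721231 ≈ 0.0021559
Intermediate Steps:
c(A, x) = -3 + A/3 (c(A, x) = -(78 + (-69 - A))/3 = -(9 - A)/3 = -3 + A/3)
c(-132, 73)/(-238263) + w(193, 395)/98537 = (-3 + (⅓)*(-132))/(-238263) + 193/98537 = (-3 - 44)*(-1/238263) + 193*(1/98537) = -47*(-1/238263) + 193/98537 = 47/238263 + 193/98537 = 50615998/23477721231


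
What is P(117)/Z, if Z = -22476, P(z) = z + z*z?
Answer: -2301/3746 ≈ -0.61425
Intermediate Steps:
P(z) = z + z²
P(117)/Z = (117*(1 + 117))/(-22476) = (117*118)*(-1/22476) = 13806*(-1/22476) = -2301/3746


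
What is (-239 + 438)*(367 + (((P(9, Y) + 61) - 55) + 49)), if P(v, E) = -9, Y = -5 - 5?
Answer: 82187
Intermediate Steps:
Y = -10
(-239 + 438)*(367 + (((P(9, Y) + 61) - 55) + 49)) = (-239 + 438)*(367 + (((-9 + 61) - 55) + 49)) = 199*(367 + ((52 - 55) + 49)) = 199*(367 + (-3 + 49)) = 199*(367 + 46) = 199*413 = 82187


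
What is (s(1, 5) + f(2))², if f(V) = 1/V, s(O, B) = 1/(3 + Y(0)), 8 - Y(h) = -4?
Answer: 289/900 ≈ 0.32111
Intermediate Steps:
Y(h) = 12 (Y(h) = 8 - 1*(-4) = 8 + 4 = 12)
s(O, B) = 1/15 (s(O, B) = 1/(3 + 12) = 1/15)
(s(1, 5) + f(2))² = (1/15 + 1/2)² = (1/15 + ½)² = (17/30)² = 289/900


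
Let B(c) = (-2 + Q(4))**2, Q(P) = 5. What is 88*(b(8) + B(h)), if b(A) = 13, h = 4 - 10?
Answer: 1936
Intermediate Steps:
h = -6
B(c) = 9 (B(c) = (-2 + 5)**2 = 3**2 = 9)
88*(b(8) + B(h)) = 88*(13 + 9) = 88*22 = 1936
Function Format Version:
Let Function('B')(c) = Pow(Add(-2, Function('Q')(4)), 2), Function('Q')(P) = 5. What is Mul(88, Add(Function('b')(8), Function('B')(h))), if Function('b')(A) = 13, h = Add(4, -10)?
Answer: 1936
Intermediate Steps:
h = -6
Function('B')(c) = 9 (Function('B')(c) = Pow(Add(-2, 5), 2) = Pow(3, 2) = 9)
Mul(88, Add(Function('b')(8), Function('B')(h))) = Mul(88, Add(13, 9)) = Mul(88, 22) = 1936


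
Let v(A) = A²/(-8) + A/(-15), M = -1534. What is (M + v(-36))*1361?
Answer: -11524948/5 ≈ -2.3050e+6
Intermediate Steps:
v(A) = -A²/8 - A/15 (v(A) = A²*(-⅛) + A*(-1/15) = -A²/8 - A/15)
(M + v(-36))*1361 = (-1534 - 1/120*(-36)*(8 + 15*(-36)))*1361 = (-1534 - 1/120*(-36)*(8 - 540))*1361 = (-1534 - 1/120*(-36)*(-532))*1361 = (-1534 - 798/5)*1361 = -8468/5*1361 = -11524948/5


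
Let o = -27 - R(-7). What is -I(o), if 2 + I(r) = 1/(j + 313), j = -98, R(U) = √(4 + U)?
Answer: 429/215 ≈ 1.9953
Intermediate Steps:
o = -27 - I*√3 (o = -27 - √(4 - 7) = -27 - √(-3) = -27 - I*√3 ≈ -27.0 - 1.732*I)
I(r) = -429/215 (I(r) = -2 + 1/(-98 + 313) = -2 + 1/215 = -429/215)
-I(o) = -1*(-429/215) = 429/215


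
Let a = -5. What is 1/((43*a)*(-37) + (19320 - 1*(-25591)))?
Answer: 1/52866 ≈ 1.8916e-5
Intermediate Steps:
1/((43*a)*(-37) + (19320 - 1*(-25591))) = 1/((43*(-5))*(-37) + (19320 - 1*(-25591))) = 1/(-215*(-37) + (19320 + 25591)) = 1/(7955 + 44911) = 1/52866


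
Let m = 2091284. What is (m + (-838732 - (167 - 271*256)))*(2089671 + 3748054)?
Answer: 7716077233725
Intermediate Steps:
(m + (-838732 - (167 - 271*256)))*(2089671 + 3748054) = (2091284 + (-838732 - (167 - 271*256)))*(2089671 + 3748054) = (2091284 + (-838732 - (167 - 69376)))*5837725 = (2091284 + (-838732 - 1*(-69209)))*5837725 = (2091284 + (-838732 + 69209))*5837725 = (2091284 - 769523)*5837725 = 1321761*5837725 = 7716077233725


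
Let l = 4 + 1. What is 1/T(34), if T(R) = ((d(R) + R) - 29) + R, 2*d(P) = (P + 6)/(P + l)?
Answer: 39/1541 ≈ 0.025308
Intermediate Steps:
l = 5
d(P) = (6 + P)/(2*(5 + P)) (d(P) = ((P + 6)/(P + 5))/2 = ((6 + P)/(5 + P))/2 = (6 + P)/(2*(5 + P)))
T(R) = -29 + 2*R + (6 + R)/(2*(5 + R)) (T(R) = (((6 + R)/(2*(5 + R)) + R) - 29) + R = ((R + (6 + R)/(2*(5 + R))) - 29) + R = (-29 + R + (6 + R)/(2*(5 + R))) + R = -29 + 2*R + (6 + R)/(2*(5 + R)))
1/T(34) = 1/((-284 - 37*34 + 4*34²)/(2*(5 + 34))) = 1/((½)*(-284 - 1258 + 4*1156)/39) = 1/((½)*(1/39)*(-284 - 1258 + 4624)) = 1/((½)*(1/39)*3082) = 1/(1541/39) = 39/1541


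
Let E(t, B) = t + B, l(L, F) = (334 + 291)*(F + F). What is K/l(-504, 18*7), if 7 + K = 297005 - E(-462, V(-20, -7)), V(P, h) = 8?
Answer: 74363/39375 ≈ 1.8886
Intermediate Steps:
l(L, F) = 1250*F (l(L, F) = 625*(2*F) = 1250*F)
E(t, B) = B + t
K = 297452 (K = -7 + (297005 - (8 - 462)) = -7 + (297005 - 1*(-454)) = -7 + (297005 + 454) = -7 + 297459 = 297452)
K/l(-504, 18*7) = 297452/((1250*(18*7))) = 297452/((1250*126)) = 297452/157500 = 297452*(1/157500) = 74363/39375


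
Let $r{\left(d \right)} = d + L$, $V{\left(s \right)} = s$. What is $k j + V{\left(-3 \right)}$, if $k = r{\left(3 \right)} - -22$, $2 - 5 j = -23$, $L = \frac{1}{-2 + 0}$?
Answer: $\frac{239}{2} \approx 119.5$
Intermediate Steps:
$L = - \frac{1}{2}$ ($L = \frac{1}{-2} = - \frac{1}{2} \approx -0.5$)
$r{\left(d \right)} = - \frac{1}{2} + d$ ($r{\left(d \right)} = d - \frac{1}{2} = - \frac{1}{2} + d$)
$j = 5$ ($j = \frac{2}{5} - - \frac{23}{5} = \frac{2}{5} + \frac{23}{5} = 5$)
$k = \frac{49}{2}$ ($k = \left(- \frac{1}{2} + 3\right) - -22 = \frac{5}{2} + 22 = \frac{49}{2} \approx 24.5$)
$k j + V{\left(-3 \right)} = \frac{49}{2} \cdot 5 - 3 = \frac{245}{2} - 3 = \frac{239}{2}$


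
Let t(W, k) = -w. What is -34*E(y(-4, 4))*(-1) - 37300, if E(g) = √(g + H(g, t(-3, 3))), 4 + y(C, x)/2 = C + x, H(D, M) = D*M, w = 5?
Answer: -37300 + 136*√2 ≈ -37108.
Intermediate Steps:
t(W, k) = -5 (t(W, k) = -1*5 = -5)
y(C, x) = -8 + 2*C + 2*x (y(C, x) = -8 + 2*(C + x) = -8 + (2*C + 2*x) = -8 + 2*C + 2*x)
E(g) = 2*√(-g) (E(g) = √(g + g*(-5)) = √(g - 5*g) = √(-4*g) = 2*√(-g))
-34*E(y(-4, 4))*(-1) - 37300 = -68*√(-(-8 + 2*(-4) + 2*4))*(-1) - 37300 = -68*√(-(-8 - 8 + 8))*(-1) - 37300 = -68*√(-1*(-8))*(-1) - 37300 = -68*√8*(-1) - 37300 = -68*2*√2*(-1) - 37300 = -136*√2*(-1) - 37300 = 136*√2 - 37300 = -37300 + 136*√2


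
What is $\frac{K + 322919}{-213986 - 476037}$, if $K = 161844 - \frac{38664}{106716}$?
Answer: $- \frac{4310994137}{6136374539} \approx -0.70253$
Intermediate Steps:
$K = \frac{1439275470}{8893}$ ($K = 161844 - 38664 \cdot \frac{1}{106716} = 161844 - \frac{3222}{8893} = \frac{1439275470}{8893} \approx 1.6184 \cdot 10^{5}$)
$\frac{K + 322919}{-213986 - 476037} = \frac{\frac{1439275470}{8893} + 322919}{-213986 - 476037} = \frac{4310994137}{8893 \left(-690023\right)} = \frac{4310994137}{8893} \left(- \frac{1}{690023}\right) = - \frac{4310994137}{6136374539}$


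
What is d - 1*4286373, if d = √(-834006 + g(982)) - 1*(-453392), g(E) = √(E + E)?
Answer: -3832981 + I*√(834006 - 2*√491) ≈ -3.833e+6 + 913.21*I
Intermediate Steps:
g(E) = √2*√E (g(E) = √(2*E) = √2*√E)
d = 453392 + √(-834006 + 2*√491) (d = √(-834006 + √2*√982) - 1*(-453392) = √(-834006 + 2*√491) + 453392 = 453392 + √(-834006 + 2*√491) ≈ 4.5339e+5 + 913.21*I)
d - 1*4286373 = (453392 + √(-834006 + 2*√491)) - 1*4286373 = (453392 + √(-834006 + 2*√491)) - 4286373 = -3832981 + √(-834006 + 2*√491)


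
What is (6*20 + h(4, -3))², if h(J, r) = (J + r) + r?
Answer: 13924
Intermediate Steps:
h(J, r) = J + 2*r
(6*20 + h(4, -3))² = (6*20 + (4 + 2*(-3)))² = (120 + (4 - 6))² = (120 - 2)² = 118² = 13924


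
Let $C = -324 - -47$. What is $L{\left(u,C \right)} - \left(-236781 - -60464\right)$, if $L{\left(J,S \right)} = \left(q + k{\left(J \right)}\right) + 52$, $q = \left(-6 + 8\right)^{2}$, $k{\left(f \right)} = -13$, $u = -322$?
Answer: $176360$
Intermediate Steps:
$q = 4$ ($q = 2^{2} = 4$)
$C = -277$ ($C = -324 + 47 = -277$)
$L{\left(J,S \right)} = 43$ ($L{\left(J,S \right)} = \left(4 - 13\right) + 52 = -9 + 52 = 43$)
$L{\left(u,C \right)} - \left(-236781 - -60464\right) = 43 - \left(-236781 - -60464\right) = 43 - \left(-236781 + 60464\right) = 43 - -176317 = 43 + 176317 = 176360$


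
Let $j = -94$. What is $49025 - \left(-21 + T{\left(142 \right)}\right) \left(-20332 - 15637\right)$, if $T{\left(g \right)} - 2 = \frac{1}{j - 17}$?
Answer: $- \frac{70452815}{111} \approx -6.3471 \cdot 10^{5}$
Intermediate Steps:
$T{\left(g \right)} = \frac{221}{111}$ ($T{\left(g \right)} = 2 + \frac{1}{-94 - 17} = 2 + \frac{1}{-111} = 2 - \frac{1}{111} = \frac{221}{111}$)
$49025 - \left(-21 + T{\left(142 \right)}\right) \left(-20332 - 15637\right) = 49025 - \left(-21 + \frac{221}{111}\right) \left(-20332 - 15637\right) = 49025 - \left(- \frac{2110}{111}\right) \left(-35969\right) = 49025 - \frac{75894590}{111} = - \frac{70452815}{111}$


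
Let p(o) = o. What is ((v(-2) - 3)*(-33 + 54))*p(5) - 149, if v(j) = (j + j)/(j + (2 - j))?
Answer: -674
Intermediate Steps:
v(j) = j (v(j) = (2*j)/2 = (2*j)*(1/2) = j)
((v(-2) - 3)*(-33 + 54))*p(5) - 149 = ((-2 - 3)*(-33 + 54))*5 - 149 = -5*21*5 - 149 = -105*5 - 149 = -525 - 149 = -674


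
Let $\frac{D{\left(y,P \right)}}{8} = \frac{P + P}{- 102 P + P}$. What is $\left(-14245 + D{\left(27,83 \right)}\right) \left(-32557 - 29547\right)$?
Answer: $\frac{89352813144}{101} \approx 8.8468 \cdot 10^{8}$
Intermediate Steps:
$D{\left(y,P \right)} = - \frac{16}{101}$ ($D{\left(y,P \right)} = 8 \frac{P + P}{- 102 P + P} = 8 \frac{2 P}{\left(-101\right) P} = 8 \cdot 2 P \left(- \frac{1}{101 P}\right) = 8 \left(- \frac{2}{101}\right) = - \frac{16}{101}$)
$\left(-14245 + D{\left(27,83 \right)}\right) \left(-32557 - 29547\right) = \left(-14245 - \frac{16}{101}\right) \left(-32557 - 29547\right) = \left(- \frac{1438761}{101}\right) \left(-62104\right) = \frac{89352813144}{101}$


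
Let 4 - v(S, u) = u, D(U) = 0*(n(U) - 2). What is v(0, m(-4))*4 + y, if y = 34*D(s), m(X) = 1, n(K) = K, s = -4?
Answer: 12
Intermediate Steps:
D(U) = 0 (D(U) = 0*(U - 2) = 0*(-2 + U) = 0)
v(S, u) = 4 - u
y = 0 (y = 34*0 = 0)
v(0, m(-4))*4 + y = (4 - 1*1)*4 + 0 = (4 - 1)*4 + 0 = 3*4 + 0 = 12 + 0 = 12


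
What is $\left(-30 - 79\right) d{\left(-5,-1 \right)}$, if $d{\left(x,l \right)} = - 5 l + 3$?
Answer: $-872$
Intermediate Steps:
$d{\left(x,l \right)} = 3 - 5 l$
$\left(-30 - 79\right) d{\left(-5,-1 \right)} = \left(-30 - 79\right) \left(3 - -5\right) = - 109 \left(3 + 5\right) = \left(-109\right) 8 = -872$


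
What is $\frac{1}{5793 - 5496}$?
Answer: $\frac{1}{297} \approx 0.003367$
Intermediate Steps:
$\frac{1}{5793 - 5496} = \frac{1}{297}$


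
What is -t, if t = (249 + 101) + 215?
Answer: -565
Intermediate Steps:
t = 565 (t = 350 + 215 = 565)
-t = -1*565 = -565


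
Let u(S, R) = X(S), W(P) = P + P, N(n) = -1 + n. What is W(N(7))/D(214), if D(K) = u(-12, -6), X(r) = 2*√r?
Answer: -I*√3 ≈ -1.732*I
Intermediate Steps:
W(P) = 2*P
u(S, R) = 2*√S
D(K) = 4*I*√3 (D(K) = 2*√(-12) = 2*(2*I*√3) = 4*I*√3)
W(N(7))/D(214) = (2*(-1 + 7))/((4*I*√3)) = (2*6)*(-I*√3/12) = 12*(-I*√3/12) = -I*√3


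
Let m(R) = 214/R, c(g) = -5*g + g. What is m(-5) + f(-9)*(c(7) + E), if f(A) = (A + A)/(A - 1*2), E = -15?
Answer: -6224/55 ≈ -113.16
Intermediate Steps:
c(g) = -4*g
f(A) = 2*A/(-2 + A) (f(A) = (2*A)/(A - 2) = (2*A)/(-2 + A) = 2*A/(-2 + A))
m(-5) + f(-9)*(c(7) + E) = 214/(-5) + (2*(-9)/(-2 - 9))*(-4*7 - 15) = 214*(-⅕) + (2*(-9)/(-11))*(-28 - 15) = -214/5 + (2*(-9)*(-1/11))*(-43) = -214/5 + (18/11)*(-43) = -214/5 - 774/11 = -6224/55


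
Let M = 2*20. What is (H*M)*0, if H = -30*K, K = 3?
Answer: 0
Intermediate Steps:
M = 40
H = -90 (H = -30*3 = -90)
(H*M)*0 = -90*40*0 = -3600*0 = 0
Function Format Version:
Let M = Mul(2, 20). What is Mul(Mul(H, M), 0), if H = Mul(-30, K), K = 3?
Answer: 0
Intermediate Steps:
M = 40
H = -90 (H = Mul(-30, 3) = -90)
Mul(Mul(H, M), 0) = Mul(Mul(-90, 40), 0) = Mul(-3600, 0) = 0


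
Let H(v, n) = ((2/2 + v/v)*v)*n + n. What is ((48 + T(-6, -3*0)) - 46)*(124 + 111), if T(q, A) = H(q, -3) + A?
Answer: 8225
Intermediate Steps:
H(v, n) = n + 2*n*v (H(v, n) = ((2*(1/2) + 1)*v)*n + n = ((1 + 1)*v)*n + n = (2*v)*n + n = 2*n*v + n = n + 2*n*v)
T(q, A) = -3 + A - 6*q (T(q, A) = -3*(1 + 2*q) + A = (-3 - 6*q) + A = -3 + A - 6*q)
((48 + T(-6, -3*0)) - 46)*(124 + 111) = ((48 + (-3 - 3*0 - 6*(-6))) - 46)*(124 + 111) = ((48 + (-3 + 0 + 36)) - 46)*235 = ((48 + 33) - 46)*235 = (81 - 46)*235 = 35*235 = 8225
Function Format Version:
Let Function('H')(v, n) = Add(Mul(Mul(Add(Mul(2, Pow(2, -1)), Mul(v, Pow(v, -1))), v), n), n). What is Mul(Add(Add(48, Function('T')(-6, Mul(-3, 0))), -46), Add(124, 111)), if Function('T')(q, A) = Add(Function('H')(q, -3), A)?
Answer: 8225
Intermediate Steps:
Function('H')(v, n) = Add(n, Mul(2, n, v)) (Function('H')(v, n) = Add(Mul(Mul(Add(Mul(2, Rational(1, 2)), 1), v), n), n) = Add(Mul(Mul(Add(1, 1), v), n), n) = Add(Mul(Mul(2, v), n), n) = Add(Mul(2, n, v), n) = Add(n, Mul(2, n, v)))
Function('T')(q, A) = Add(-3, A, Mul(-6, q)) (Function('T')(q, A) = Add(Mul(-3, Add(1, Mul(2, q))), A) = Add(Add(-3, Mul(-6, q)), A) = Add(-3, A, Mul(-6, q)))
Mul(Add(Add(48, Function('T')(-6, Mul(-3, 0))), -46), Add(124, 111)) = Mul(Add(Add(48, Add(-3, Mul(-3, 0), Mul(-6, -6))), -46), Add(124, 111)) = Mul(Add(Add(48, Add(-3, 0, 36)), -46), 235) = Mul(Add(Add(48, 33), -46), 235) = Mul(Add(81, -46), 235) = Mul(35, 235) = 8225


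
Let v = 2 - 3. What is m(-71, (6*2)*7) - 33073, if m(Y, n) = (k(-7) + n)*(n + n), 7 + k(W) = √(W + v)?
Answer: -20137 + 336*I*√2 ≈ -20137.0 + 475.18*I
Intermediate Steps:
v = -1
k(W) = -7 + √(-1 + W) (k(W) = -7 + √(W - 1) = -7 + √(-1 + W))
m(Y, n) = 2*n*(-7 + n + 2*I*√2) (m(Y, n) = ((-7 + √(-1 - 7)) + n)*(n + n) = ((-7 + √(-8)) + n)*(2*n) = ((-7 + 2*I*√2) + n)*(2*n) = (-7 + n + 2*I*√2)*(2*n) = 2*n*(-7 + n + 2*I*√2))
m(-71, (6*2)*7) - 33073 = 2*((6*2)*7)*(-7 + (6*2)*7 + 2*I*√2) - 33073 = 2*(12*7)*(-7 + 12*7 + 2*I*√2) - 33073 = 2*84*(-7 + 84 + 2*I*√2) - 33073 = 2*84*(77 + 2*I*√2) - 33073 = (12936 + 336*I*√2) - 33073 = -20137 + 336*I*√2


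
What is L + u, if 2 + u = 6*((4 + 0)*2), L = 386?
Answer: 432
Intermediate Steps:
u = 46 (u = -2 + 6*((4 + 0)*2) = -2 + 6*(4*2) = -2 + 6*8 = -2 + 48 = 46)
L + u = 386 + 46 = 432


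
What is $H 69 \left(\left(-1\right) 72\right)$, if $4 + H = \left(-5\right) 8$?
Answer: $218592$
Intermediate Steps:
$H = -44$ ($H = -4 - 40 = -44$)
$H 69 \left(\left(-1\right) 72\right) = \left(-44\right) 69 \left(\left(-1\right) 72\right) = \left(-3036\right) \left(-72\right) = 218592$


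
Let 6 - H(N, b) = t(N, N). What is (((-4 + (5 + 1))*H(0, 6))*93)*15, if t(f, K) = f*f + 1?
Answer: 13950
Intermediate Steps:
t(f, K) = 1 + f² (t(f, K) = f² + 1 = 1 + f²)
H(N, b) = 5 - N² (H(N, b) = 6 - (1 + N²) = 6 + (-1 - N²) = 5 - N²)
(((-4 + (5 + 1))*H(0, 6))*93)*15 = (((-4 + (5 + 1))*(5 - 1*0²))*93)*15 = (((-4 + 6)*(5 - 1*0))*93)*15 = ((2*(5 + 0))*93)*15 = ((2*5)*93)*15 = (10*93)*15 = 930*15 = 13950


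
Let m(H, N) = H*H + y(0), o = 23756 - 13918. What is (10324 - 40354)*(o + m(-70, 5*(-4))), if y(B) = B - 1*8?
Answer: -442341900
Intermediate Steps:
o = 9838
y(B) = -8 + B (y(B) = B - 8 = -8 + B)
m(H, N) = -8 + H² (m(H, N) = H*H + (-8 + 0) = H² - 8 = -8 + H²)
(10324 - 40354)*(o + m(-70, 5*(-4))) = (10324 - 40354)*(9838 + (-8 + (-70)²)) = -30030*(9838 + (-8 + 4900)) = -30030*(9838 + 4892) = -30030*14730 = -442341900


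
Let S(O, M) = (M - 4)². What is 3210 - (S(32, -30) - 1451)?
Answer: 3505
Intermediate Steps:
S(O, M) = (-4 + M)²
3210 - (S(32, -30) - 1451) = 3210 - ((-4 - 30)² - 1451) = 3210 - ((-34)² - 1451) = 3210 - (1156 - 1451) = 3210 - 1*(-295) = 3210 + 295 = 3505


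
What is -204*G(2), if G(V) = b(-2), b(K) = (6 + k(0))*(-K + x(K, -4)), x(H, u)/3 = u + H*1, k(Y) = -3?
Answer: 9792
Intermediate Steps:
x(H, u) = 3*H + 3*u (x(H, u) = 3*(u + H*1) = 3*(u + H) = 3*(H + u) = 3*H + 3*u)
b(K) = -36 + 6*K (b(K) = (6 - 3)*(-K + (3*K + 3*(-4))) = 3*(-K + (3*K - 12)) = 3*(-K + (-12 + 3*K)) = 3*(-12 + 2*K) = -36 + 6*K)
G(V) = -48 (G(V) = -36 + 6*(-2) = -36 - 12 = -48)
-204*G(2) = -204*(-48) = 9792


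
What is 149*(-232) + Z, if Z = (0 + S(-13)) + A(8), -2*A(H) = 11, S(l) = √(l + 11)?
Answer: -69147/2 + I*√2 ≈ -34574.0 + 1.4142*I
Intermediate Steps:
S(l) = √(11 + l)
A(H) = -11/2 (A(H) = -½*11 = -11/2)
Z = -11/2 + I*√2 (Z = (0 + √(11 - 13)) - 11/2 = (0 + √(-2)) - 11/2 = (0 + I*√2) - 11/2 = I*√2 - 11/2 = -11/2 + I*√2 ≈ -5.5 + 1.4142*I)
149*(-232) + Z = 149*(-232) + (-11/2 + I*√2) = -34568 + (-11/2 + I*√2) = -69147/2 + I*√2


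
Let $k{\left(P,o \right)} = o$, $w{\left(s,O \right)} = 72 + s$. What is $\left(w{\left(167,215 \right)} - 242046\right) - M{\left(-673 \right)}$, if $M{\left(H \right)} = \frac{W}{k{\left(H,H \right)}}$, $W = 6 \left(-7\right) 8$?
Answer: $- \frac{162736447}{673} \approx -2.4181 \cdot 10^{5}$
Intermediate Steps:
$W = -336$ ($W = \left(-42\right) 8 = -336$)
$M{\left(H \right)} = - \frac{336}{H}$
$\left(w{\left(167,215 \right)} - 242046\right) - M{\left(-673 \right)} = \left(\left(72 + 167\right) - 242046\right) - - \frac{336}{-673} = \left(239 - 242046\right) - \left(-336\right) \left(- \frac{1}{673}\right) = -241807 - \frac{336}{673} = - \frac{162736447}{673}$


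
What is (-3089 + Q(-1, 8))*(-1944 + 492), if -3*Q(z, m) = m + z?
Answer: 4488616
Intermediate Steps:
Q(z, m) = -m/3 - z/3 (Q(z, m) = -(m + z)/3 = -m/3 - z/3)
(-3089 + Q(-1, 8))*(-1944 + 492) = (-3089 + (-1/3*8 - 1/3*(-1)))*(-1944 + 492) = (-3089 + (-8/3 + 1/3))*(-1452) = (-3089 - 7/3)*(-1452) = -9274/3*(-1452) = 4488616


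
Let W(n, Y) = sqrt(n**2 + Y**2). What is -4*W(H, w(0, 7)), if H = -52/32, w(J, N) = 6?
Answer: -sqrt(2473)/2 ≈ -24.865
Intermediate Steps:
H = -13/8 (H = -52*1/32 = -13/8 ≈ -1.6250)
W(n, Y) = sqrt(Y**2 + n**2)
-4*W(H, w(0, 7)) = -4*sqrt(6**2 + (-13/8)**2) = -4*sqrt(36 + 169/64) = -sqrt(2473)/2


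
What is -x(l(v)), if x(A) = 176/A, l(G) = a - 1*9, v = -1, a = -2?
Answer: 16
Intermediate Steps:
l(G) = -11 (l(G) = -2 - 1*9 = -2 - 9 = -11)
-x(l(v)) = -176/(-11) = -176*(-1)/11 = -1*(-16) = 16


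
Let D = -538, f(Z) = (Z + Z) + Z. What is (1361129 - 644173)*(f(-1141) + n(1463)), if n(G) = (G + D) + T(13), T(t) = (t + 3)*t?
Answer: -1641829240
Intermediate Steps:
T(t) = t*(3 + t) (T(t) = (3 + t)*t = t*(3 + t))
f(Z) = 3*Z (f(Z) = 2*Z + Z = 3*Z)
n(G) = -330 + G (n(G) = (G - 538) + 13*(3 + 13) = (-538 + G) + 13*16 = (-538 + G) + 208 = -330 + G)
(1361129 - 644173)*(f(-1141) + n(1463)) = (1361129 - 644173)*(3*(-1141) + (-330 + 1463)) = 716956*(-3423 + 1133) = 716956*(-2290) = -1641829240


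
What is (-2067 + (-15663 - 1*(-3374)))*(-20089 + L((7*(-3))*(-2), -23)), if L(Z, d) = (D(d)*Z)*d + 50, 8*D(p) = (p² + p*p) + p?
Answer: 2081838929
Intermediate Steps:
D(p) = p²/4 + p/8 (D(p) = ((p² + p*p) + p)/8 = ((p² + p²) + p)/8 = (2*p² + p)/8 = (p + 2*p²)/8 = p²/4 + p/8)
L(Z, d) = 50 + Z*d²*(1 + 2*d)/8 (L(Z, d) = ((d*(1 + 2*d)/8)*Z)*d + 50 = (Z*d*(1 + 2*d)/8)*d + 50 = Z*d²*(1 + 2*d)/8 + 50 = 50 + Z*d²*(1 + 2*d)/8)
(-2067 + (-15663 - 1*(-3374)))*(-20089 + L((7*(-3))*(-2), -23)) = (-2067 + (-15663 - 1*(-3374)))*(-20089 + (50 + (⅛)*((7*(-3))*(-2))*(-23)²*(1 + 2*(-23)))) = (-2067 + (-15663 + 3374))*(-20089 + (50 + (⅛)*(-21*(-2))*529*(1 - 46))) = (-2067 - 12289)*(-20089 + (50 + (⅛)*42*529*(-45))) = -14356*(-20089 + (50 - 499905/4)) = -14356*(-20089 - 499705/4) = -14356*(-580061/4) = 2081838929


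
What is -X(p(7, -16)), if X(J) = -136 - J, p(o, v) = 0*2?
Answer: 136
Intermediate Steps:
p(o, v) = 0
-X(p(7, -16)) = -(-136 - 1*0) = -(-136 + 0) = -1*(-136) = 136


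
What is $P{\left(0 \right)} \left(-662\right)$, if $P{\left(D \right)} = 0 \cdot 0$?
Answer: $0$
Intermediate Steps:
$P{\left(D \right)} = 0$
$P{\left(0 \right)} \left(-662\right) = 0 \left(-662\right) = 0$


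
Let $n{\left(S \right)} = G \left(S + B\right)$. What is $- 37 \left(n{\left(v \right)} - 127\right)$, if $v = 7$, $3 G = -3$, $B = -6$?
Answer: $4736$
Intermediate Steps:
$G = -1$ ($G = \frac{1}{3} \left(-3\right) = -1$)
$n{\left(S \right)} = 6 - S$ ($n{\left(S \right)} = - (S - 6) = - (-6 + S) = 6 - S$)
$- 37 \left(n{\left(v \right)} - 127\right) = - 37 \left(\left(6 - 7\right) - 127\right) = - 37 \left(-1 - 127\right) = \left(-37\right) \left(-128\right) = 4736$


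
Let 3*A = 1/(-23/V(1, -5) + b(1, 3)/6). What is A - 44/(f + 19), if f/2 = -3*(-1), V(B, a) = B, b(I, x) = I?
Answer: -6078/3425 ≈ -1.7746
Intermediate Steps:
f = 6 (f = 2*(-3*(-1)) = 2*3 = 6)
A = -2/137 (A = 1/(3*(-23/1 + 1/6)) = 1/(3*(-23*1 + 1*(⅙))) = 1/(3*(-23 + ⅙)) = 1/(3*(-137/6)) = (⅓)*(-6/137) = -2/137 ≈ -0.014599)
A - 44/(f + 19) = -2/137 - 44/(6 + 19) = -2/137 - 44/25 = -6078/3425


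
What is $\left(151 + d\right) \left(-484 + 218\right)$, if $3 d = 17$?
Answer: $- \frac{125020}{3} \approx -41673.0$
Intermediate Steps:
$d = \frac{17}{3}$ ($d = \frac{1}{3} \cdot 17 = \frac{17}{3} \approx 5.6667$)
$\left(151 + d\right) \left(-484 + 218\right) = \left(151 + \frac{17}{3}\right) \left(-484 + 218\right) = \frac{470}{3} \left(-266\right) = - \frac{125020}{3}$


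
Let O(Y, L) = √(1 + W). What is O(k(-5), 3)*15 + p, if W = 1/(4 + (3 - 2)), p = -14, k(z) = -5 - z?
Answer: -14 + 3*√30 ≈ 2.4317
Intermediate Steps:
W = ⅕ (W = 1/(4 + 1) = 1/5 = ⅕ ≈ 0.20000)
O(Y, L) = √30/5 (O(Y, L) = √(1 + ⅕) = √(6/5) = √30/5)
O(k(-5), 3)*15 + p = (√30/5)*15 - 14 = 3*√30 - 14 = -14 + 3*√30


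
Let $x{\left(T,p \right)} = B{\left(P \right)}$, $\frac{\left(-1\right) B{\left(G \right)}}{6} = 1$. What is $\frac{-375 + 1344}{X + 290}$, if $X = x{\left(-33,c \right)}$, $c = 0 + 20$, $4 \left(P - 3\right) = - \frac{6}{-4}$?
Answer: $\frac{969}{284} \approx 3.412$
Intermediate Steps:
$P = \frac{27}{8}$ ($P = 3 + \frac{\left(-6\right) \frac{1}{-4}}{4} = 3 + \frac{\left(-6\right) \left(- \frac{1}{4}\right)}{4} = 3 + \frac{1}{4} \cdot \frac{3}{2} = 3 + \frac{3}{8} = \frac{27}{8} \approx 3.375$)
$B{\left(G \right)} = -6$ ($B{\left(G \right)} = \left(-6\right) 1 = -6$)
$c = 20$
$x{\left(T,p \right)} = -6$
$X = -6$
$\frac{-375 + 1344}{X + 290} = \frac{-375 + 1344}{-6 + 290} = \frac{969}{284}$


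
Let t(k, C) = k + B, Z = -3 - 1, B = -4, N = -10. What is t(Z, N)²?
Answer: 64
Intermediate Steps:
Z = -4
t(k, C) = -4 + k (t(k, C) = k - 4 = -4 + k)
t(Z, N)² = (-4 - 4)² = (-8)² = 64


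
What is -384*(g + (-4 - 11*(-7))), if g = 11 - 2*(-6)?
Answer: -36864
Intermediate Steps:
g = 23 (g = 11 + 12 = 23)
-384*(g + (-4 - 11*(-7))) = -384*(23 + (-4 - 11*(-7))) = -384*(23 + (-4 + 77)) = -384*(23 + 73) = -384*96 = -36864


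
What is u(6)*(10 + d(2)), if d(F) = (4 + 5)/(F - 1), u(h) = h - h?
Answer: 0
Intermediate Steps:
u(h) = 0
d(F) = 9/(-1 + F)
u(6)*(10 + d(2)) = 0*(10 + 9/(-1 + 2)) = 0*(10 + 9/1) = 0*(10 + 9*1) = 0*(10 + 9) = 0*19 = 0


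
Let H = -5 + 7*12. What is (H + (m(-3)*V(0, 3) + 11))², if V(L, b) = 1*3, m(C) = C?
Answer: 6561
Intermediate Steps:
V(L, b) = 3
H = 79 (H = -5 + 84 = 79)
(H + (m(-3)*V(0, 3) + 11))² = (79 + (-3*3 + 11))² = (79 + (-9 + 11))² = (79 + 2)² = 81² = 6561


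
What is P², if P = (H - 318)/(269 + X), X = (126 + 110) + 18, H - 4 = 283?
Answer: 961/273529 ≈ 0.0035133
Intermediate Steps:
H = 287 (H = 4 + 283 = 287)
X = 254 (X = 236 + 18 = 254)
P = -31/523 (P = (287 - 318)/(269 + 254) = -31/523 ≈ -0.059273)
P² = (-31/523)² = 961/273529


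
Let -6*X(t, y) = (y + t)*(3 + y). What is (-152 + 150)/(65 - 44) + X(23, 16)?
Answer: -5191/42 ≈ -123.60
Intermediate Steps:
X(t, y) = -(3 + y)*(t + y)/6 (X(t, y) = -(y + t)*(3 + y)/6 = -(t + y)*(3 + y)/6 = -(3 + y)*(t + y)/6)
(-152 + 150)/(65 - 44) + X(23, 16) = (-152 + 150)/(65 - 44) + (-½*23 - ½*16 - ⅙*16² - ⅙*23*16) = -2/21 + (-23/2 - 8 - ⅙*256 - 184/3) = -2*1/21 + (-23/2 - 8 - 128/3 - 184/3) = -2/21 - 247/2 = -5191/42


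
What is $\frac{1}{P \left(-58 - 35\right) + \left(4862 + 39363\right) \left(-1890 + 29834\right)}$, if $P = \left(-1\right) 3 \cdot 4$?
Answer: $\frac{1}{1235824516} \approx 8.0918 \cdot 10^{-10}$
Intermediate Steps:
$P = -12$ ($P = \left(-3\right) 4 = -12$)
$\frac{1}{P \left(-58 - 35\right) + \left(4862 + 39363\right) \left(-1890 + 29834\right)} = \frac{1}{- 12 \left(-58 - 35\right) + \left(4862 + 39363\right) \left(-1890 + 29834\right)} = \frac{1}{\left(-12\right) \left(-93\right) + 44225 \cdot 27944} = \frac{1}{1116 + 1235823400} = \frac{1}{1235824516}$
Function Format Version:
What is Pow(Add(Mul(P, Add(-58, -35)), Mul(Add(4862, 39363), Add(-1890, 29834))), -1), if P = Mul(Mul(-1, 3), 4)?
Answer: Rational(1, 1235824516) ≈ 8.0918e-10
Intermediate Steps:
P = -12 (P = Mul(-3, 4) = -12)
Pow(Add(Mul(P, Add(-58, -35)), Mul(Add(4862, 39363), Add(-1890, 29834))), -1) = Pow(Add(Mul(-12, Add(-58, -35)), Mul(Add(4862, 39363), Add(-1890, 29834))), -1) = Pow(Add(Mul(-12, -93), Mul(44225, 27944)), -1) = Pow(Add(1116, 1235823400), -1) = Pow(1235824516, -1) = Rational(1, 1235824516)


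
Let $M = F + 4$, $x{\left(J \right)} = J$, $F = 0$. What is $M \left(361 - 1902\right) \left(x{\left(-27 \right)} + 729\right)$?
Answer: $-4327128$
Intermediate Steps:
$M = 4$ ($M = 0 + 4 = 4$)
$M \left(361 - 1902\right) \left(x{\left(-27 \right)} + 729\right) = 4 \left(361 - 1902\right) \left(-27 + 729\right) = 4 \left(\left(-1541\right) 702\right) = 4 \left(-1081782\right) = -4327128$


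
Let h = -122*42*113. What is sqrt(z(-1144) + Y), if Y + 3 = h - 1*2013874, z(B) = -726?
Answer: I*sqrt(2593615) ≈ 1610.5*I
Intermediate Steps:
h = -579012 (h = -5124*113 = -579012)
Y = -2592889 (Y = -3 + (-579012 - 1*2013874) = -3 + (-579012 - 2013874) = -3 - 2592886 = -2592889)
sqrt(z(-1144) + Y) = sqrt(-726 - 2592889) = sqrt(-2593615) = I*sqrt(2593615)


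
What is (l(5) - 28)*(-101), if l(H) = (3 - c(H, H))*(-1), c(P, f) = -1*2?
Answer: 3333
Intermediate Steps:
c(P, f) = -2
l(H) = -5 (l(H) = (3 - 1*(-2))*(-1) = (3 + 2)*(-1) = 5*(-1) = -5)
(l(5) - 28)*(-101) = (-5 - 28)*(-101) = -33*(-101) = 3333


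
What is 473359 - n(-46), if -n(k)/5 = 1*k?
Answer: 473129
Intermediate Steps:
n(k) = -5*k
473359 - n(-46) = 473359 - (-5)*(-46) = 473359 - 1*230 = 473359 - 230 = 473129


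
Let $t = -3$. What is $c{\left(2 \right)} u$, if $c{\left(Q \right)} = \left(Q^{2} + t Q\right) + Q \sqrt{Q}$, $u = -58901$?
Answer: $117802 - 117802 \sqrt{2} \approx -48795.0$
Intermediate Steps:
$c{\left(Q \right)} = Q^{2} + Q^{\frac{3}{2}} - 3 Q$ ($c{\left(Q \right)} = \left(Q^{2} - 3 Q\right) + Q \sqrt{Q} = \left(Q^{2} - 3 Q\right) + Q^{\frac{3}{2}} = Q^{2} + Q^{\frac{3}{2}} - 3 Q$)
$c{\left(2 \right)} u = \left(2^{2} + 2^{\frac{3}{2}} - 6\right) \left(-58901\right) = \left(4 + 2 \sqrt{2} - 6\right) \left(-58901\right) = \left(-2 + 2 \sqrt{2}\right) \left(-58901\right) = 117802 - 117802 \sqrt{2}$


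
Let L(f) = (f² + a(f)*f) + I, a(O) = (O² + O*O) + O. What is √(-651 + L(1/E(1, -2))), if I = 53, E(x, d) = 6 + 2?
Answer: I*√153079/16 ≈ 24.453*I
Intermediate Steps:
E(x, d) = 8
a(O) = O + 2*O² (a(O) = (O² + O²) + O = 2*O² + O = O + 2*O²)
L(f) = 53 + f² + f²*(1 + 2*f) (L(f) = (f² + (f*(1 + 2*f))*f) + 53 = (f² + f²*(1 + 2*f)) + 53 = 53 + f² + f²*(1 + 2*f))
√(-651 + L(1/E(1, -2))) = √(-651 + (53 + 2*(1/8)² + 2*(1/8)³)) = √(-651 + (53 + 2*(⅛)² + 2*(⅛)³)) = √(-651 + (53 + 2*(1/64) + 2*(1/512))) = √(-651 + (53 + 1/32 + 1/256)) = √(-651 + 13577/256) = √(-153079/256) = I*√153079/16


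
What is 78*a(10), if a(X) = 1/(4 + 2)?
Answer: 13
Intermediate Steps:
a(X) = 1/6
78*a(10) = 78*(1/6) = 13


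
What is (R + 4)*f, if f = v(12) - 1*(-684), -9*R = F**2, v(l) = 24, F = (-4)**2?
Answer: -51920/3 ≈ -17307.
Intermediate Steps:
F = 16
R = -256/9 (R = -1/9*16**2 = -1/9*256 = -256/9 ≈ -28.444)
f = 708 (f = 24 - 1*(-684) = 24 + 684 = 708)
(R + 4)*f = (-256/9 + 4)*708 = -220/9*708 = -51920/3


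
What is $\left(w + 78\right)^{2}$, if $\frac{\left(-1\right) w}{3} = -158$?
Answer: $304704$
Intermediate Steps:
$w = 474$ ($w = \left(-3\right) \left(-158\right) = 474$)
$\left(w + 78\right)^{2} = \left(474 + 78\right)^{2} = 552^{2} = 304704$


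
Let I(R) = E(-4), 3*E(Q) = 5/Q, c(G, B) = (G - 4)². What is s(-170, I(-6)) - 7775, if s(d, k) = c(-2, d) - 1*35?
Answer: -7774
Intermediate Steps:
c(G, B) = (-4 + G)²
E(Q) = 5/(3*Q) (E(Q) = (5/Q)/3 = 5/(3*Q))
I(R) = -5/12 (I(R) = (5/3)/(-4) = (5/3)*(-¼) = -5/12)
s(d, k) = 1 (s(d, k) = (-4 - 2)² - 1*35 = (-6)² - 35 = 36 - 35 = 1)
s(-170, I(-6)) - 7775 = 1 - 7775 = -7774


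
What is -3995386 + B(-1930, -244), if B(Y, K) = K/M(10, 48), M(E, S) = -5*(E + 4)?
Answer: -139838388/35 ≈ -3.9954e+6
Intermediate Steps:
M(E, S) = -20 - 5*E (M(E, S) = -5*(4 + E) = -20 - 5*E)
B(Y, K) = -K/70 (B(Y, K) = K/(-20 - 5*10) = K/(-20 - 50) = K/(-70) = K*(-1/70) = -K/70)
-3995386 + B(-1930, -244) = -3995386 - 1/70*(-244) = -3995386 + 122/35 = -139838388/35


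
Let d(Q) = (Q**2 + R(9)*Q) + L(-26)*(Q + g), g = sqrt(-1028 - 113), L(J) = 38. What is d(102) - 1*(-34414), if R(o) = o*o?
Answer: 56956 + 38*I*sqrt(1141) ≈ 56956.0 + 1283.6*I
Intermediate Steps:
g = I*sqrt(1141) (g = sqrt(-1141) = I*sqrt(1141) ≈ 33.779*I)
R(o) = o**2
d(Q) = Q**2 + 119*Q + 38*I*sqrt(1141) (d(Q) = (Q**2 + 9**2*Q) + 38*(Q + I*sqrt(1141)) = (Q**2 + 81*Q) + (38*Q + 38*I*sqrt(1141)) = Q**2 + 119*Q + 38*I*sqrt(1141))
d(102) - 1*(-34414) = (102**2 + 119*102 + 38*I*sqrt(1141)) - 1*(-34414) = (10404 + 12138 + 38*I*sqrt(1141)) + 34414 = (22542 + 38*I*sqrt(1141)) + 34414 = 56956 + 38*I*sqrt(1141)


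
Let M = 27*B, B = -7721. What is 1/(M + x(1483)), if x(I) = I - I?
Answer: -1/208467 ≈ -4.7969e-6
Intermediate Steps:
x(I) = 0
M = -208467 (M = 27*(-7721) = -208467)
1/(M + x(1483)) = 1/(-208467 + 0) = 1/(-208467) = -1/208467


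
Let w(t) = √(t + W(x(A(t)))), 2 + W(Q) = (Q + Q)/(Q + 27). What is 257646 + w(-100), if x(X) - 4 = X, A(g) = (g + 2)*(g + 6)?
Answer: 257646 + I*√105479062/1027 ≈ 2.5765e+5 + 10.0*I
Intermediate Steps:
A(g) = (2 + g)*(6 + g)
x(X) = 4 + X
W(Q) = -2 + 2*Q/(27 + Q) (W(Q) = -2 + (Q + Q)/(Q + 27) = -2 + (2*Q)/(27 + Q) = -2 + 2*Q/(27 + Q))
w(t) = √(t - 54/(43 + t² + 8*t)) (w(t) = √(t - 54/(27 + (4 + (12 + t² + 8*t)))) = √(t - 54/(27 + (16 + t² + 8*t))) = √(t - 54/(43 + t² + 8*t)))
257646 + w(-100) = 257646 + √((-54 - 100*(43 + (-100)² + 8*(-100)))/(43 + (-100)² + 8*(-100))) = 257646 + √((-54 - 100*(43 + 10000 - 800))/(43 + 10000 - 800)) = 257646 + √((-54 - 100*9243)/9243) = 257646 + √((-54 - 924300)/9243) = 257646 + √((1/9243)*(-924354)) = 257646 + √(-102706/1027) = 257646 + I*√105479062/1027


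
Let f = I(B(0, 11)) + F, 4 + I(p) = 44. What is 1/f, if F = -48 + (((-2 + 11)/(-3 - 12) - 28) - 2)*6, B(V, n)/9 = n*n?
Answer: -5/958 ≈ -0.0052192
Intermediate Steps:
B(V, n) = 9*n**2 (B(V, n) = 9*(n*n) = 9*n**2)
I(p) = 40 (I(p) = -4 + 44 = 40)
F = -1158/5 (F = -48 + ((9/(-15) - 28) - 2)*6 = -48 + ((9*(-1/15) - 28) - 2)*6 = -48 + ((-3/5 - 28) - 2)*6 = -48 + (-143/5 - 2)*6 = -48 - 153/5*6 = -48 - 918/5 = -1158/5 ≈ -231.60)
f = -958/5 (f = 40 - 1158/5 = -958/5 ≈ -191.60)
1/f = 1/(-958/5) = -5/958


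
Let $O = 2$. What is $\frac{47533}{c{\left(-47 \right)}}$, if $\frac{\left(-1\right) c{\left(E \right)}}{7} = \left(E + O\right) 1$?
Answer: $\frac{47533}{315} \approx 150.9$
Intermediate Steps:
$c{\left(E \right)} = -14 - 7 E$ ($c{\left(E \right)} = - 7 \left(E + 2\right) 1 = - 7 \left(2 + E\right) 1 = - 7 \left(2 + E\right) = -14 - 7 E$)
$\frac{47533}{c{\left(-47 \right)}} = \frac{47533}{-14 - -329} = \frac{47533}{-14 + 329} = \frac{47533}{315}$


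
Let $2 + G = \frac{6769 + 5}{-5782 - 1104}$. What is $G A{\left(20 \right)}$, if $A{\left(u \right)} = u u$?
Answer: $- \frac{4109200}{3443} \approx -1193.5$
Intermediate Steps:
$A{\left(u \right)} = u^{2}$
$G = - \frac{10273}{3443}$ ($G = -2 + \frac{6769 + 5}{-5782 - 1104} = -2 + \frac{6774}{-6886} = -2 + 6774 \left(- \frac{1}{6886}\right) = -2 - \frac{3387}{3443} = - \frac{10273}{3443} \approx -2.9837$)
$G A{\left(20 \right)} = - \frac{10273 \cdot 20^{2}}{3443} = \left(- \frac{10273}{3443}\right) 400 = - \frac{4109200}{3443}$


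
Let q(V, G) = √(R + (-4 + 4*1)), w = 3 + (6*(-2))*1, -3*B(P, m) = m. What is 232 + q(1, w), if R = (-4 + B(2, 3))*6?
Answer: 232 + I*√30 ≈ 232.0 + 5.4772*I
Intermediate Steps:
B(P, m) = -m/3
R = -30 (R = (-4 - ⅓*3)*6 = (-4 - 1)*6 = -5*6 = -30)
w = -9 (w = 3 - 12*1 = 3 - 12 = -9)
q(V, G) = I*√30 (q(V, G) = √(-30 + (-4 + 4*1)) = √(-30 + (-4 + 4)) = √(-30 + 0) = √(-30) = I*√30)
232 + q(1, w) = 232 + I*√30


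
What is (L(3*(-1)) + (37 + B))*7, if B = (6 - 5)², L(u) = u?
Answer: 245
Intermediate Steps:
B = 1 (B = 1² = 1)
(L(3*(-1)) + (37 + B))*7 = (3*(-1) + (37 + 1))*7 = (-3 + 38)*7 = 35*7 = 245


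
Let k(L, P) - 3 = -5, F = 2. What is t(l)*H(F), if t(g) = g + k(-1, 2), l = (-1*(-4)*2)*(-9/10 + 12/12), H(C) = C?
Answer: -12/5 ≈ -2.4000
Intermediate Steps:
k(L, P) = -2 (k(L, P) = 3 - 5 = -2)
l = 4/5 (l = (4*2)*(-9*1/10 + 12*(1/12)) = 8*(-9/10 + 1) = 8*(1/10) = 4/5 ≈ 0.80000)
t(g) = -2 + g (t(g) = g - 2 = -2 + g)
t(l)*H(F) = (-2 + 4/5)*2 = -6/5*2 = -12/5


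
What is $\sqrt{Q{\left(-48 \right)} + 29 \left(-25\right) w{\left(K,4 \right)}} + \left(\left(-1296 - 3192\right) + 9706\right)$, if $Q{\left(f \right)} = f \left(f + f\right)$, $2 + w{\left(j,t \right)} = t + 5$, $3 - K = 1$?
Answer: $5218 + i \sqrt{467} \approx 5218.0 + 21.61 i$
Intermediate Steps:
$K = 2$ ($K = 3 - 1 = 2$)
$w{\left(j,t \right)} = 3 + t$ ($w{\left(j,t \right)} = -2 + \left(t + 5\right) = -2 + \left(5 + t\right) = 3 + t$)
$Q{\left(f \right)} = 2 f^{2}$ ($Q{\left(f \right)} = f 2 f = 2 f^{2}$)
$\sqrt{Q{\left(-48 \right)} + 29 \left(-25\right) w{\left(K,4 \right)}} + \left(\left(-1296 - 3192\right) + 9706\right) = \sqrt{2 \left(-48\right)^{2} + 29 \left(-25\right) \left(3 + 4\right)} + \left(\left(-1296 - 3192\right) + 9706\right) = \sqrt{2 \cdot 2304 - 5075} + \left(-4488 + 9706\right) = \sqrt{4608 - 5075} + 5218 = \sqrt{-467} + 5218 = i \sqrt{467} + 5218 = 5218 + i \sqrt{467}$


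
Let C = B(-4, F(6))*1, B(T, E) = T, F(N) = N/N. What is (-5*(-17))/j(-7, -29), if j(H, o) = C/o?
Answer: 2465/4 ≈ 616.25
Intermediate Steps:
F(N) = 1
C = -4 (C = -4*1 = -4)
j(H, o) = -4/o
(-5*(-17))/j(-7, -29) = (-5*(-17))/((-4/(-29))) = 85/((-4*(-1/29))) = 85/(4/29) = 85*(29/4) = 2465/4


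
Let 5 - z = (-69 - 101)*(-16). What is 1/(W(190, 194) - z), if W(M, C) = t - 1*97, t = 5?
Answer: 1/2623 ≈ 0.00038124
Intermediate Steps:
W(M, C) = -92 (W(M, C) = 5 - 1*97 = 5 - 97 = -92)
z = -2715 (z = 5 - (-69 - 101)*(-16) = 5 - (-170)*(-16) = 5 - 1*2720 = 5 - 2720 = -2715)
1/(W(190, 194) - z) = 1/(-92 - 1*(-2715)) = 1/(-92 + 2715) = 1/2623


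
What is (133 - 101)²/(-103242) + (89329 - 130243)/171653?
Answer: -2199907930/8860899513 ≈ -0.24827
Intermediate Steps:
(133 - 101)²/(-103242) + (89329 - 130243)/171653 = 32²*(-1/103242) - 40914*1/171653 = 1024*(-1/103242) - 40914/171653 = -512/51621 - 40914/171653 = -2199907930/8860899513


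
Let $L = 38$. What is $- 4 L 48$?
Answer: $-7296$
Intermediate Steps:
$- 4 L 48 = \left(-4\right) 38 \cdot 48 = \left(-152\right) 48 = -7296$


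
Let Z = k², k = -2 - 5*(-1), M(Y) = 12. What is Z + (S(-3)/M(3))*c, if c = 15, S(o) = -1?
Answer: 31/4 ≈ 7.7500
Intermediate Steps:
k = 3 (k = -2 + 5 = 3)
Z = 9 (Z = 3² = 9)
Z + (S(-3)/M(3))*c = 9 - 1/12*15 = 9 - 5/4 = 31/4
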